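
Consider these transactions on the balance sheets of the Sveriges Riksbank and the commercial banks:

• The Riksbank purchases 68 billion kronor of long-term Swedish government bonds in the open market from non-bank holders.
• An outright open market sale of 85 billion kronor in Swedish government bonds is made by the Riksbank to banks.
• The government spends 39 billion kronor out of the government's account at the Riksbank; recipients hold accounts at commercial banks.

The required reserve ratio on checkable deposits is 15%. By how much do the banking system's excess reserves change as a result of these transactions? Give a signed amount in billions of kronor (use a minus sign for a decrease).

Asset purchase (from non-banks) 68 billion kronor: reserves +68B, deposits +68B.
OMO sale (to banks) 85 billion kronor: reserves −85B, deposits 0.
Government spending 39 billion kronor: reserves +39B, deposits +39B.
Totals: Δreserves = +22B, Δdeposits = +107B.
Δrequired reserves = 15% × +107B = +16.05B.
Δexcess reserves = Δreserves − Δrequired = +22B − (+16.05B) = +5.95 billion.

+5.95 billion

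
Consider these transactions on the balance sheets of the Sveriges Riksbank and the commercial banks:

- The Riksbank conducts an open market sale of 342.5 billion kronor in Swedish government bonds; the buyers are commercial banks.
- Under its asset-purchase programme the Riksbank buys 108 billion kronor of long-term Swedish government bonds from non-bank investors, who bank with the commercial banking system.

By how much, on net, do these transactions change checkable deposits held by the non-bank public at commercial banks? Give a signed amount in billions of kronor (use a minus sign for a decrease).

OMO sale (to banks) 342.5 billion kronor: the counterparty is a bank, so public deposits are unchanged → 0.
Asset purchase (from non-banks) 108 billion kronor: non-bank counterparties' bank balances rise → +108B.
Net: 0 + 108 = +108 billion.

+108 billion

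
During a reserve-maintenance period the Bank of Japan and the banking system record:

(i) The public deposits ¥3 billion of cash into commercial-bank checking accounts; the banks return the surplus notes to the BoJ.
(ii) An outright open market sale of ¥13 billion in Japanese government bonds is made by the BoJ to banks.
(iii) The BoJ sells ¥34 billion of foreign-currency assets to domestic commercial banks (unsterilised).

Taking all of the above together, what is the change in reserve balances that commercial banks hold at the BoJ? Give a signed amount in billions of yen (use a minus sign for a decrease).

BoJ balance sheet:
  Assets:      Securities −¥13B, Foreign assets −¥34B
  Liabilities: Bank reserves −¥44B, Currency in circulation −¥3B
Commercial banking system:
  Assets:      Reserves at CB −¥44B, Securities +¥13B, Foreign assets +¥34B
  Liabilities: Checkable deposits +¥3B
So the change in reserve balances that commercial banks hold at the BoJ is -¥44 billion.

-¥44 billion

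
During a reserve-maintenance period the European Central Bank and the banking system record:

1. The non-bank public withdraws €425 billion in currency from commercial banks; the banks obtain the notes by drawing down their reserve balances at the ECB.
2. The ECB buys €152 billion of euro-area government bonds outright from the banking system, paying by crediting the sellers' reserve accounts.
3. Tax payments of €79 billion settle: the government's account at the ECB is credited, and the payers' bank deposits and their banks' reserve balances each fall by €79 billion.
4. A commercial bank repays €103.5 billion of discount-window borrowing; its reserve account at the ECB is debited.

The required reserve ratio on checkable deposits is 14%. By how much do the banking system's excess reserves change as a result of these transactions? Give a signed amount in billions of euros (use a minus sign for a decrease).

-€384.94 billion

Currency withdrawal €425 billion: reserves −€425B, deposits −€425B.
OMO purchase (from banks) €152 billion: reserves +€152B, deposits 0.
Government account inflow €79 billion: reserves −€79B, deposits −€79B.
Discount-window repayment €103.5 billion: reserves −€103.5B, deposits 0.
Totals: Δreserves = −€455.5B, Δdeposits = −€504B.
Δrequired reserves = 14% × −€504B = −€70.56B.
Δexcess reserves = Δreserves − Δrequired = −€455.5B − (−€70.56B) = -€384.94 billion.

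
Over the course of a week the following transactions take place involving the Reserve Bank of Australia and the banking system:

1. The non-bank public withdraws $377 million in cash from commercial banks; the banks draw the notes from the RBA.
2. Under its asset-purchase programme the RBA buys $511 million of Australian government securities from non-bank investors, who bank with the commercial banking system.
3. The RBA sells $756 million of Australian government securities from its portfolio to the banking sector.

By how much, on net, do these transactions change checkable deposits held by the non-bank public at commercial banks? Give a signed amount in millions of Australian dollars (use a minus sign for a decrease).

Currency withdrawal $377 million: non-bank counterparties' bank balances fall → −$377M.
Asset purchase (from non-banks) $511 million: non-bank counterparties' bank balances rise → +$511M.
OMO sale (to banks) $756 million: the counterparty is a bank, so public deposits are unchanged → 0.
Net: −377 + 511 + 0 = +$134 million.

+$134 million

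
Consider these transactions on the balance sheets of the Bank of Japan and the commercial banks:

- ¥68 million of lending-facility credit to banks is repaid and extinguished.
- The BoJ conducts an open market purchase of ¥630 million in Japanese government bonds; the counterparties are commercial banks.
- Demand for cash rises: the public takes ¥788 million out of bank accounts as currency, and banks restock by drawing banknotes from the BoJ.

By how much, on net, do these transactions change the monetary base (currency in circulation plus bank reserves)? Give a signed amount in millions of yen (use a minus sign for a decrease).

+¥562 million

Discount-window repayment ¥68 million: BoJ balance sheet contracts → −¥68M.
OMO purchase (from banks) ¥630 million: BoJ balance sheet expands → +¥630M.
Currency withdrawal ¥788 million: just a shift between currency and reserves — both are base money → 0.
Net: −68 + 630 + 0 = +¥562 million.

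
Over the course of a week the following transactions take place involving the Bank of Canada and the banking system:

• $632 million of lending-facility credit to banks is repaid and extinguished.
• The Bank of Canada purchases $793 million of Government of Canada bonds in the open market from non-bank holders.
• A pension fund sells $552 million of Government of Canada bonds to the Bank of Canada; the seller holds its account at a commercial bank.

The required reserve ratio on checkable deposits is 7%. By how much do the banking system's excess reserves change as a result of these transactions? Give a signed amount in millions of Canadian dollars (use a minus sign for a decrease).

Discount-window repayment $632 million: reserves −$632M, deposits 0.
Asset purchase (from non-banks) $793 million: reserves +$793M, deposits +$793M.
Asset purchase (from non-banks) $552 million: reserves +$552M, deposits +$552M.
Totals: Δreserves = +$713M, Δdeposits = +$1345M.
Δrequired reserves = 7% × +$1345M = +$94.15M.
Δexcess reserves = Δreserves − Δrequired = +$713M − (+$94.15M) = +$618.85 million.

+$618.85 million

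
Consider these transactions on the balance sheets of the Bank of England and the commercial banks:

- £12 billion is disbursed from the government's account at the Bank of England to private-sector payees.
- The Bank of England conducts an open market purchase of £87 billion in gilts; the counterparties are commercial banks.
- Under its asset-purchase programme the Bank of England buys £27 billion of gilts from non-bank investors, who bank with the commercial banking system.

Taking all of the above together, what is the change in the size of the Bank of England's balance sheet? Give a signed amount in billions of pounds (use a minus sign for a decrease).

Bank of England balance sheet:
  Assets:      Securities +£114B
  Liabilities: Bank reserves +£126B, Government deposits −£12B
Change in total Bank of England assets = +£114 billion.

+£114 billion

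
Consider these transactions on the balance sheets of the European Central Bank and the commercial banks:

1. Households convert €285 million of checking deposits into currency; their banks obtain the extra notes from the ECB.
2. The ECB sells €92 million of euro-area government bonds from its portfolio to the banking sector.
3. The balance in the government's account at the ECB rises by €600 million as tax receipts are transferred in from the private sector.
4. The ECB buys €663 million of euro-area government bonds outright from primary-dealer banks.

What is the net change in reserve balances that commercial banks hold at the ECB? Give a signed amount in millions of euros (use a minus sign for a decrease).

ECB balance sheet:
  Assets:      Securities +€571M
  Liabilities: Bank reserves −€314M, Currency in circulation +€285M, Government deposits +€600M
So the change in reserve balances that commercial banks hold at the ECB is -€314 million.

-€314 million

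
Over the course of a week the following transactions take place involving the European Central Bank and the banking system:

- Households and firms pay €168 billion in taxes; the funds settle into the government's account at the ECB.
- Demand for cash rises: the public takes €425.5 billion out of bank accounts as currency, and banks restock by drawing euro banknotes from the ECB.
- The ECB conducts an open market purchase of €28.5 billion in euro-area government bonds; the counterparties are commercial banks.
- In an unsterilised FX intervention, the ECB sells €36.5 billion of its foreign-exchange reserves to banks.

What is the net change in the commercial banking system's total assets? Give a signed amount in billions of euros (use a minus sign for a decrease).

-€593.5 billion

Government account inflow €168 billion: bank balance sheets shrink → −€168B.
Currency withdrawal €425.5 billion: bank balance sheets shrink → −€425.5B.
OMO purchase (from banks) €28.5 billion: just an asset swap on bank balance sheets → 0.
FX sale €36.5 billion: just an asset swap on bank balance sheets → 0.
Net: −168 − 425.5 + 0 + 0 = -€593.5 billion.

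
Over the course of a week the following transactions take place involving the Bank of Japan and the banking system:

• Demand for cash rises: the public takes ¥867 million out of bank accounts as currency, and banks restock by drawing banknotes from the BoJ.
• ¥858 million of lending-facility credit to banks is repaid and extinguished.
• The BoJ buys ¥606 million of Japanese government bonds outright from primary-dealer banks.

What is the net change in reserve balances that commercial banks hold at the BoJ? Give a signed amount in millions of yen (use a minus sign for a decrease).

Currency withdrawal ¥867 million: banks swap reserves for currency → −¥867M.
Discount-window repayment ¥858 million: repayment is debited from reserves → −¥858M.
OMO purchase (from banks) ¥606 million: the BoJ pays by crediting reserve accounts → +¥606M.
Net: −867 − 858 + 606 = -¥1119 million.

-¥1119 million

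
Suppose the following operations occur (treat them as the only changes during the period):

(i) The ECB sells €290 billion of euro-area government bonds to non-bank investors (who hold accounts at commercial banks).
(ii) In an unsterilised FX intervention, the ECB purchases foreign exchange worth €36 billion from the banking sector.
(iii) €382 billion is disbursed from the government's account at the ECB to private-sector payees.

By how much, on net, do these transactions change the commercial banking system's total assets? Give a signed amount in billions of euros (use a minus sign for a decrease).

Asset sale (to non-banks) €290 billion: bank balance sheets shrink → −€290B.
FX purchase €36 billion: just an asset swap on bank balance sheets → 0.
Government spending €382 billion: bank balance sheets expand → +€382B.
Net: −290 + 0 + 382 = +€92 billion.

+€92 billion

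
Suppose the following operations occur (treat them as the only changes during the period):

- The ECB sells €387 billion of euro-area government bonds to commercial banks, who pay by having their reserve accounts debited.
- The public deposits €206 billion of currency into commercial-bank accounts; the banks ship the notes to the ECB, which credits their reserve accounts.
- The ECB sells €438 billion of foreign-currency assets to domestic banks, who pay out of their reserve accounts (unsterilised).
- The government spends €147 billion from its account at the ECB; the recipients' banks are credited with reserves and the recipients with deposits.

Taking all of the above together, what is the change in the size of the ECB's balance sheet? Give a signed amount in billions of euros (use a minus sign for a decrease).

ECB balance sheet:
  Assets:      Securities −€387B, Foreign assets −€438B
  Liabilities: Bank reserves −€472B, Currency in circulation −€206B, Government deposits −€147B
Commercial banking system:
  Assets:      Reserves at CB −€472B, Securities +€387B, Foreign assets +€438B
  Liabilities: Checkable deposits +€353B
Change in total ECB assets = -€825 billion.

-€825 billion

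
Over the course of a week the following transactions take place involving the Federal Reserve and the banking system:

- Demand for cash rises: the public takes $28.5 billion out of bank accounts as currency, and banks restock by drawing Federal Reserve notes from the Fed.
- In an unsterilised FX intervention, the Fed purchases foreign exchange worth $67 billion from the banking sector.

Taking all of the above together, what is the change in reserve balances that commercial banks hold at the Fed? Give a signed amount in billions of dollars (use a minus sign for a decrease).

Currency withdrawal $28.5 billion: banks swap reserves for currency → −$28.5B.
FX purchase $67 billion: the Fed pays by crediting reserve accounts → +$67B.
Net: −28.5 + 67 = +$38.5 billion.

+$38.5 billion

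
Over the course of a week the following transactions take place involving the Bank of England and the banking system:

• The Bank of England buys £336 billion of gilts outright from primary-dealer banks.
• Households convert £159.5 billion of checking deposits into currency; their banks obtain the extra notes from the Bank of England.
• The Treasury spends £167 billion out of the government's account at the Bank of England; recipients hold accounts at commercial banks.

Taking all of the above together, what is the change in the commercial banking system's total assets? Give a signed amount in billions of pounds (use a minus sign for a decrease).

OMO purchase (from banks) £336 billion: just an asset swap on bank balance sheets → 0.
Currency withdrawal £159.5 billion: bank balance sheets shrink → −£159.5B.
Government spending £167 billion: bank balance sheets expand → +£167B.
Net: 0 − 159.5 + 167 = +£7.5 billion.

+£7.5 billion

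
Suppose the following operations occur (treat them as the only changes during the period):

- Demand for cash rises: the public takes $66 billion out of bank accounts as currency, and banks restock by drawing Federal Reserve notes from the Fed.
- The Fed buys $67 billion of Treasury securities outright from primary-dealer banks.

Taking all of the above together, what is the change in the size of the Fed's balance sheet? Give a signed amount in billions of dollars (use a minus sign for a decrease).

Currency withdrawal $66 billion: only the composition of liabilities changes → 0.
OMO purchase (from banks) $67 billion: a Fed asset is acquired → +$67B.
Net: 0 + 67 = +$67 billion.

+$67 billion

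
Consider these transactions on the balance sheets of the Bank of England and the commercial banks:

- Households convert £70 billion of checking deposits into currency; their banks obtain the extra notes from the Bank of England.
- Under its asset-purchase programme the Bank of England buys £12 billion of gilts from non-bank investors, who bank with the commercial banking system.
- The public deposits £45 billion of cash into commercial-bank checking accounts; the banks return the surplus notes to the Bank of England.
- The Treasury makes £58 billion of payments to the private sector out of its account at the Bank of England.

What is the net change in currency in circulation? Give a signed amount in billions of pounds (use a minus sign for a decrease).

+£25 billion

Currency withdrawal £70 billion: notes leave the central bank → +£70B.
Asset purchase (from non-banks) £12 billion: no currency enters or leaves circulation → 0.
Currency deposit £45 billion: notes return to the central bank → −£45B.
Government spending £58 billion: no currency enters or leaves circulation → 0.
Net: 70 + 0 − 45 + 0 = +£25 billion.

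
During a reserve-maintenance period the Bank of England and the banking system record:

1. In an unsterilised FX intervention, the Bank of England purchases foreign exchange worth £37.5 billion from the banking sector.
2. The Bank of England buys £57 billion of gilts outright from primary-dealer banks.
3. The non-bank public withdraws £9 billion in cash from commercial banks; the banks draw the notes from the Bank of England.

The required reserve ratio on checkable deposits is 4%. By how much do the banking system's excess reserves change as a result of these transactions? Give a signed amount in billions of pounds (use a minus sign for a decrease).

FX purchase £37.5 billion: reserves +£37.5B, deposits 0.
OMO purchase (from banks) £57 billion: reserves +£57B, deposits 0.
Currency withdrawal £9 billion: reserves −£9B, deposits −£9B.
Totals: Δreserves = +£85.5B, Δdeposits = −£9B.
Δrequired reserves = 4% × −£9B = −£0.36B.
Δexcess reserves = Δreserves − Δrequired = +£85.5B − (−£0.36B) = +£85.86 billion.

+£85.86 billion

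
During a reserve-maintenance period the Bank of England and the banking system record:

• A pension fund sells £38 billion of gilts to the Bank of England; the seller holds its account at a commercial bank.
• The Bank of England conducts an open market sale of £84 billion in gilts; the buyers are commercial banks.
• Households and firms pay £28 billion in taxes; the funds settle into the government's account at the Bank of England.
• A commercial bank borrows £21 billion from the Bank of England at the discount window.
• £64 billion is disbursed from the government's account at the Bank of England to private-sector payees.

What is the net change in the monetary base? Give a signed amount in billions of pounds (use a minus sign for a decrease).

+£11 billion

Bank of England balance sheet:
  Assets:      Securities −£46B, Loans to banks +£21B
  Liabilities: Bank reserves +£11B, Government deposits −£36B
Commercial banking system:
  Assets:      Reserves at CB +£11B, Securities +£84B
  Liabilities: Checkable deposits +£74B, Borrowings from CB +£21B
Monetary base = currency + reserves: 0 + (+£11B) = +£11 billion.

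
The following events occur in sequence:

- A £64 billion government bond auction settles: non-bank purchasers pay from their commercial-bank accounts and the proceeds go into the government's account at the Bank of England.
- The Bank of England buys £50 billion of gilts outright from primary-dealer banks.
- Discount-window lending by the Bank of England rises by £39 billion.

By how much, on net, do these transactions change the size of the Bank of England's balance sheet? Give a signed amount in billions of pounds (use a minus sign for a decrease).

+£89 billion

Bank of England balance sheet:
  Assets:      Securities +£50B, Loans to banks +£39B
  Liabilities: Bank reserves +£25B, Government deposits +£64B
Commercial banking system:
  Assets:      Reserves at CB +£25B, Securities −£50B
  Liabilities: Checkable deposits −£64B, Borrowings from CB +£39B
Change in total Bank of England assets = +£89 billion.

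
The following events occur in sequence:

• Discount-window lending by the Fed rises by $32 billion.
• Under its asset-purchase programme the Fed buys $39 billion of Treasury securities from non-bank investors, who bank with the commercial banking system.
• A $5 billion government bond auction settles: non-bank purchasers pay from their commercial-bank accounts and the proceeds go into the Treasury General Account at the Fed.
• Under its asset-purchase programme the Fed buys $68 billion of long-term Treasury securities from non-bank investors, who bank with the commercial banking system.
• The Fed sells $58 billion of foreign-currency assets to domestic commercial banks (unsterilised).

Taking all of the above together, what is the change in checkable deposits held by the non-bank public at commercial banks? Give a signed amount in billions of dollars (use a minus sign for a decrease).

Fed balance sheet:
  Assets:      Securities +$107B, Loans to banks +$32B, Foreign assets −$58B
  Liabilities: Bank reserves +$76B, Government deposits +$5B
Commercial banking system:
  Assets:      Reserves at CB +$76B, Foreign assets +$58B
  Liabilities: Checkable deposits +$102B, Borrowings from CB +$32B
So the change in checkable deposits held by the non-bank public at commercial banks is +$102 billion.

+$102 billion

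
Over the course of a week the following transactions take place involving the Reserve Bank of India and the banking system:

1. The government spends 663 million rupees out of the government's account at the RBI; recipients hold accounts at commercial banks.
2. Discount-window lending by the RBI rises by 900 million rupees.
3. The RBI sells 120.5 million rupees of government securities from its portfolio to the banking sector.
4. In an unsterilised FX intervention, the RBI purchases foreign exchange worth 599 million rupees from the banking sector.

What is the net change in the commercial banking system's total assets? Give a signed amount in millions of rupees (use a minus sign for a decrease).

RBI balance sheet:
  Assets:      Securities −120.5M, Loans to banks +900M, Foreign assets +599M
  Liabilities: Bank reserves +2041.5M, Government deposits −663M
Commercial banking system:
  Assets:      Reserves at CB +2041.5M, Securities +120.5M, Foreign assets −599M
  Liabilities: Checkable deposits +663M, Borrowings from CB +900M
Change in total bank assets = +1563 million.

+1563 million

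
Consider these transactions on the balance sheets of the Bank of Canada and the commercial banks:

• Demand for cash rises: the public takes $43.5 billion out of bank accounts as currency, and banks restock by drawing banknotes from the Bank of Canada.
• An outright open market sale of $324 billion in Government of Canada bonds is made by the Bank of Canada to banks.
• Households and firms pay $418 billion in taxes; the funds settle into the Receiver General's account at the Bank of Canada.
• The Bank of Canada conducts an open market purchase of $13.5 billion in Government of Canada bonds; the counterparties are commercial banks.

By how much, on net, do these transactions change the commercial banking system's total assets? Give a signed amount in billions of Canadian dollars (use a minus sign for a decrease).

-$461.5 billion

Bank of Canada balance sheet:
  Assets:      Securities −$310.5B
  Liabilities: Bank reserves −$772B, Currency in circulation +$43.5B, Government deposits +$418B
Commercial banking system:
  Assets:      Reserves at CB −$772B, Securities +$310.5B
  Liabilities: Checkable deposits −$461.5B
Change in total bank assets = -$461.5 billion.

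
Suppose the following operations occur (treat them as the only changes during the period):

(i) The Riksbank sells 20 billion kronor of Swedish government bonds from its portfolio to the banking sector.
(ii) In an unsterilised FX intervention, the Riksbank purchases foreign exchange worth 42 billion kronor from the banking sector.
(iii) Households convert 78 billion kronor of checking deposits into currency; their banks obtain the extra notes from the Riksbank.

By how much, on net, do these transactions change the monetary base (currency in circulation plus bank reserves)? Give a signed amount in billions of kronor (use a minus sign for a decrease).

Riksbank balance sheet:
  Assets:      Securities −20B, Foreign assets +42B
  Liabilities: Bank reserves −56B, Currency in circulation +78B
Monetary base = currency + reserves: +78B + (−56B) = +22 billion.

+22 billion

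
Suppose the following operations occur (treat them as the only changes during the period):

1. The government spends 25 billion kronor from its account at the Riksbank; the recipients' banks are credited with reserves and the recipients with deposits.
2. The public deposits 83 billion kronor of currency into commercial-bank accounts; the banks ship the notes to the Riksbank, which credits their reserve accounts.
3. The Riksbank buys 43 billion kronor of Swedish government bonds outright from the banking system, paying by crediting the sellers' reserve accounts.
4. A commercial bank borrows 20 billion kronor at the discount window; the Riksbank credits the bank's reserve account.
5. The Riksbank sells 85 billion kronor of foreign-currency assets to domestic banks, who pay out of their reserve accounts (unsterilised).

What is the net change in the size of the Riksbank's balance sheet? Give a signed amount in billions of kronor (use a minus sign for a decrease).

-22 billion

Government spending 25 billion kronor: only the composition of liabilities changes → 0.
Currency deposit 83 billion kronor: only the composition of liabilities changes → 0.
OMO purchase (from banks) 43 billion kronor: a Riksbank asset is acquired → +43B.
Discount-window loan 20 billion kronor: a Riksbank asset is acquired → +20B.
FX sale 85 billion kronor: a Riksbank asset is shed → −85B.
Net: 0 + 0 + 43 + 20 − 85 = -22 billion.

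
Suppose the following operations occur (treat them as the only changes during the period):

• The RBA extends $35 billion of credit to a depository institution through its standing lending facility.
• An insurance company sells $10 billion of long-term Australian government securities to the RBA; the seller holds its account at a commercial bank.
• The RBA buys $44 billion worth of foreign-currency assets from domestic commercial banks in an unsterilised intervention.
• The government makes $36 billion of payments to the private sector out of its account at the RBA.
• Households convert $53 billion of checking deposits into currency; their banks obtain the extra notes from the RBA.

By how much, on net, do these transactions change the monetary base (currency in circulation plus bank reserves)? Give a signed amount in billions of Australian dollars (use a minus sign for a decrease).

+$125 billion

RBA balance sheet:
  Assets:      Securities +$10B, Loans to banks +$35B, Foreign assets +$44B
  Liabilities: Bank reserves +$72B, Currency in circulation +$53B, Government deposits −$36B
Commercial banking system:
  Assets:      Reserves at CB +$72B, Foreign assets −$44B
  Liabilities: Checkable deposits −$7B, Borrowings from CB +$35B
Monetary base = currency + reserves: +$53B + (+$72B) = +$125 billion.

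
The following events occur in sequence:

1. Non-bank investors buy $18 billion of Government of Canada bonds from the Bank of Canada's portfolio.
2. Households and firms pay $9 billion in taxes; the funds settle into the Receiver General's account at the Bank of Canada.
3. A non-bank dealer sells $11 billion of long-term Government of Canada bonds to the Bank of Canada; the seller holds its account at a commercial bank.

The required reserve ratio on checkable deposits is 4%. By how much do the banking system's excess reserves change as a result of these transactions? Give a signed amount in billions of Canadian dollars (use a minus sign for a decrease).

Asset sale (to non-banks) $18 billion: reserves −$18B, deposits −$18B.
Government account inflow $9 billion: reserves −$9B, deposits −$9B.
Asset purchase (from non-banks) $11 billion: reserves +$11B, deposits +$11B.
Totals: Δreserves = −$16B, Δdeposits = −$16B.
Δrequired reserves = 4% × −$16B = −$0.64B.
Δexcess reserves = Δreserves − Δrequired = −$16B − (−$0.64B) = -$15.36 billion.

-$15.36 billion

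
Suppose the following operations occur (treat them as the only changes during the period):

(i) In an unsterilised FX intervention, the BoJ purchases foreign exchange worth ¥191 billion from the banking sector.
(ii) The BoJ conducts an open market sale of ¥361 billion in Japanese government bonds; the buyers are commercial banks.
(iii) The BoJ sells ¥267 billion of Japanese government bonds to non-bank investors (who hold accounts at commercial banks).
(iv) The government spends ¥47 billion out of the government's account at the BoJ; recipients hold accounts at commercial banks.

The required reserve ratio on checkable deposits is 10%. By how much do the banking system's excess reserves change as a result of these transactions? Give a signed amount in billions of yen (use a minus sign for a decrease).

FX purchase ¥191 billion: reserves +¥191B, deposits 0.
OMO sale (to banks) ¥361 billion: reserves −¥361B, deposits 0.
Asset sale (to non-banks) ¥267 billion: reserves −¥267B, deposits −¥267B.
Government spending ¥47 billion: reserves +¥47B, deposits +¥47B.
Totals: Δreserves = −¥390B, Δdeposits = −¥220B.
Δrequired reserves = 10% × −¥220B = −¥22B.
Δexcess reserves = Δreserves − Δrequired = −¥390B − (−¥22B) = -¥368 billion.

-¥368 billion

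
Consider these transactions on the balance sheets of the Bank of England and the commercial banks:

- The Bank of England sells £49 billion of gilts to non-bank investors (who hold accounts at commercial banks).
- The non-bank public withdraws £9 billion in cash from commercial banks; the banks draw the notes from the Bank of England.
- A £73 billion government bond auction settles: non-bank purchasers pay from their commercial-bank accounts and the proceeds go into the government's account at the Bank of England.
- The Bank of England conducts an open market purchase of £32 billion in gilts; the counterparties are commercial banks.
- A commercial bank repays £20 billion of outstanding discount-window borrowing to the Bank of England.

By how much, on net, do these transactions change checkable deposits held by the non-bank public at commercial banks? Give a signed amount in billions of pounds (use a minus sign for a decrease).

Asset sale (to non-banks) £49 billion: non-bank counterparties' bank balances fall → −£49B.
Currency withdrawal £9 billion: non-bank counterparties' bank balances fall → −£9B.
Government account inflow £73 billion: non-bank counterparties' bank balances fall → −£73B.
OMO purchase (from banks) £32 billion: the counterparty is a bank, so public deposits are unchanged → 0.
Discount-window repayment £20 billion: the counterparty is a bank, so public deposits are unchanged → 0.
Net: −49 − 9 − 73 + 0 + 0 = -£131 billion.

-£131 billion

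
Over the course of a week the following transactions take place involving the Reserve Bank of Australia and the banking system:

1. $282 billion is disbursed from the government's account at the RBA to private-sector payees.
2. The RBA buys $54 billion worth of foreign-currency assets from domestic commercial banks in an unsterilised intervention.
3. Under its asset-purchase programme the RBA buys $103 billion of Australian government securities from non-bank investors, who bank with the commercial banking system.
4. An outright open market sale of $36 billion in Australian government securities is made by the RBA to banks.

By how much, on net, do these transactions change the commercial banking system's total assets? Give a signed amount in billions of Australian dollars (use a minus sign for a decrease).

RBA balance sheet:
  Assets:      Securities +$67B, Foreign assets +$54B
  Liabilities: Bank reserves +$403B, Government deposits −$282B
Commercial banking system:
  Assets:      Reserves at CB +$403B, Securities +$36B, Foreign assets −$54B
  Liabilities: Checkable deposits +$385B
Change in total bank assets = +$385 billion.

+$385 billion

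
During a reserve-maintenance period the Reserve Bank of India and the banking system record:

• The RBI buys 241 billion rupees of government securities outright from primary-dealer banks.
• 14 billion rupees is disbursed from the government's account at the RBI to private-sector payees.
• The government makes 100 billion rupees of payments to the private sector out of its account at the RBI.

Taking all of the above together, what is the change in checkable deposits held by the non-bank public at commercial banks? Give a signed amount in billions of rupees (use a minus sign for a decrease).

RBI balance sheet:
  Assets:      Securities +241B
  Liabilities: Bank reserves +355B, Government deposits −114B
Commercial banking system:
  Assets:      Reserves at CB +355B, Securities −241B
  Liabilities: Checkable deposits +114B
So the change in checkable deposits held by the non-bank public at commercial banks is +114 billion.

+114 billion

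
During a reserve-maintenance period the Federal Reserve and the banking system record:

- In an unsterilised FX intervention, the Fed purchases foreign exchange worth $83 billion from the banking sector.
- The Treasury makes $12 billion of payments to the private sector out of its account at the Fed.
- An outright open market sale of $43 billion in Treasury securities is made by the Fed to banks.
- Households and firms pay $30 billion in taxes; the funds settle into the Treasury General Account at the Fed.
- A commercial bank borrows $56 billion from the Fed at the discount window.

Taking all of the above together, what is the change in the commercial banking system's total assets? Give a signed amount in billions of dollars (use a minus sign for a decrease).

+$38 billion

Fed balance sheet:
  Assets:      Securities −$43B, Loans to banks +$56B, Foreign assets +$83B
  Liabilities: Bank reserves +$78B, Government deposits +$18B
Commercial banking system:
  Assets:      Reserves at CB +$78B, Securities +$43B, Foreign assets −$83B
  Liabilities: Checkable deposits −$18B, Borrowings from CB +$56B
Change in total bank assets = +$38 billion.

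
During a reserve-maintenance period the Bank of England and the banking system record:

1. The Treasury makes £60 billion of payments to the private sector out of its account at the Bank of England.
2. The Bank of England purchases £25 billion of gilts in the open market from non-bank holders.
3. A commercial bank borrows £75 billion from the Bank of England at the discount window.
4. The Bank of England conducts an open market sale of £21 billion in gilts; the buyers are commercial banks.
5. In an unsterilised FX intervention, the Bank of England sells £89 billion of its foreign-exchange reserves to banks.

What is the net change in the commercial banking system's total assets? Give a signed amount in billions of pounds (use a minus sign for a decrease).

Government spending £60 billion: bank balance sheets expand → +£60B.
Asset purchase (from non-banks) £25 billion: bank balance sheets expand → +£25B.
Discount-window loan £75 billion: bank balance sheets expand → +£75B.
OMO sale (to banks) £21 billion: just an asset swap on bank balance sheets → 0.
FX sale £89 billion: just an asset swap on bank balance sheets → 0.
Net: 60 + 25 + 75 + 0 + 0 = +£160 billion.

+£160 billion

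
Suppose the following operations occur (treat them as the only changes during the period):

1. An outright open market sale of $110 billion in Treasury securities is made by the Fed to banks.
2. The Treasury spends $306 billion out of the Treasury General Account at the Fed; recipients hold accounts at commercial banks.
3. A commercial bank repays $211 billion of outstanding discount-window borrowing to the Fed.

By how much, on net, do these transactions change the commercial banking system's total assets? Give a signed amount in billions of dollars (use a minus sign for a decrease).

+$95 billion

OMO sale (to banks) $110 billion: just an asset swap on bank balance sheets → 0.
Government spending $306 billion: bank balance sheets expand → +$306B.
Discount-window repayment $211 billion: bank balance sheets shrink → −$211B.
Net: 0 + 306 − 211 = +$95 billion.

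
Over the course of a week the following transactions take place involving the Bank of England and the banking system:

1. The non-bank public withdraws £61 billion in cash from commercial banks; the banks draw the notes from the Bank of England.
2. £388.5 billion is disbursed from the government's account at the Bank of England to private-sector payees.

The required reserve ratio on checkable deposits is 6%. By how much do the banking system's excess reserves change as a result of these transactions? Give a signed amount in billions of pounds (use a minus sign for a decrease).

Currency withdrawal £61 billion: reserves −£61B, deposits −£61B.
Government spending £388.5 billion: reserves +£388.5B, deposits +£388.5B.
Totals: Δreserves = +£327.5B, Δdeposits = +£327.5B.
Δrequired reserves = 6% × +£327.5B = +£19.65B.
Δexcess reserves = Δreserves − Δrequired = +£327.5B − (+£19.65B) = +£307.85 billion.

+£307.85 billion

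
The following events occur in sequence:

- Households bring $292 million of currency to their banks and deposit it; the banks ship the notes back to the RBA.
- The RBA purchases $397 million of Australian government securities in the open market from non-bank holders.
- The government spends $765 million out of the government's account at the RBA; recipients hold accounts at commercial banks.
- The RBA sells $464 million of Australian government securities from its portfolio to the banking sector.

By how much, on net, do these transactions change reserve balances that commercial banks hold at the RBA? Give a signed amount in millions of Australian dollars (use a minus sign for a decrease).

Currency deposit $292 million: returned notes are swapped for reserve credit → +$292M.
Asset purchase (from non-banks) $397 million: the RBA pays by crediting reserve accounts → +$397M.
Government spending $765 million: government payments flow into bank reserve accounts → +$765M.
OMO sale (to banks) $464 million: the buying banks pay out of their reserve balances → −$464M.
Net: 292 + 397 + 765 − 464 = +$990 million.

+$990 million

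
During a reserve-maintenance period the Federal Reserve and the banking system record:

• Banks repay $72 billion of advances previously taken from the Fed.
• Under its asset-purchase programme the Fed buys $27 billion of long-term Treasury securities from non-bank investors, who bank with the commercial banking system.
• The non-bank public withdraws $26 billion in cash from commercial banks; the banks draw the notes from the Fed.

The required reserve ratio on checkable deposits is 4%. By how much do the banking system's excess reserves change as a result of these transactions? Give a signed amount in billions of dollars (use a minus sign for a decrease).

Discount-window repayment $72 billion: reserves −$72B, deposits 0.
Asset purchase (from non-banks) $27 billion: reserves +$27B, deposits +$27B.
Currency withdrawal $26 billion: reserves −$26B, deposits −$26B.
Totals: Δreserves = −$71B, Δdeposits = +$1B.
Δrequired reserves = 4% × +$1B = +$0.04B.
Δexcess reserves = Δreserves − Δrequired = −$71B − (+$0.04B) = -$71.04 billion.

-$71.04 billion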